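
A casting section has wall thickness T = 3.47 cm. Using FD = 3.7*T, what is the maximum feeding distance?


Formula: FD = 3.7 * T  (riser feeding-distance rule)
FD = 3.7 * 3.47 cm = 12.8390 cm

Final answer: 12.8390 cm


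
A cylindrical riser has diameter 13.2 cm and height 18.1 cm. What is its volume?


Formula: V = pi * (D/2)^2 * H  (cylinder volume)
Radius = D/2 = 13.2/2 = 6.6 cm
V = pi * 6.6^2 * 18.1 = 2476.9447 cm^3


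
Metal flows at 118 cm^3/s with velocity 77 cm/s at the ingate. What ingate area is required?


Formula: A_ingate = Q / v  (continuity equation)
A = 118 cm^3/s / 77 cm/s = 1.5325 cm^2

Answer: 1.5325 cm^2


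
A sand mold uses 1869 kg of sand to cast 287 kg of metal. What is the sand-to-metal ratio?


Formula: Sand-to-Metal Ratio = W_sand / W_metal
Ratio = 1869 kg / 287 kg = 6.5122

6.5122


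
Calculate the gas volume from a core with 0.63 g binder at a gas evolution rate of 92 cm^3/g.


Formula: V_gas = W_binder * gas_evolution_rate
V = 0.63 g * 92 cm^3/g = 57.9600 cm^3


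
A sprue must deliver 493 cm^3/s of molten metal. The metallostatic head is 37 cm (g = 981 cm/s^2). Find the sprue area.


Formula: v = sqrt(2*g*h), A = Q/v
Velocity: v = sqrt(2 * 981 * 37) = sqrt(72594) = 269.4327 cm/s
Sprue area: A = Q / v = 493 / 269.4327 = 1.8298 cm^2

1.8298 cm^2


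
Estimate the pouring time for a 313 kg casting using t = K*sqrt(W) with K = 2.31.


Formula: t = K * sqrt(W)
sqrt(W) = sqrt(313) = 17.69181
t = 2.31 * 17.69181 = 40.8681 s

Answer: 40.8681 s


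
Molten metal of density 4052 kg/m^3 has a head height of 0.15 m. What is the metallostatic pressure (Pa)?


Formula: P = rho * g * h
rho * g = 4052 * 9.81 = 39750.12 N/m^3
P = 39750.12 * 0.15 = 5962.5180 Pa


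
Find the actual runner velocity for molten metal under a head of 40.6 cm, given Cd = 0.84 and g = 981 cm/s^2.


Formula: v = Cd * sqrt(2 * g * h)  (Torricelli with discharge coefficient)
2*g*h = 2 * 981 * 40.6 = 79657.2 cm^2/s^2
sqrt(79657.2) = 282.23607 cm/s
v = 0.84 * 282.23607 = 237.0783 cm/s


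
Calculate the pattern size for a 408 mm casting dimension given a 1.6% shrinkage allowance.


Formula: L_pattern = L_casting * (1 + shrinkage_rate/100)
Shrinkage factor = 1 + 1.6/100 = 1.016
L_pattern = 408 mm * 1.016 = 414.5280 mm

414.5280 mm


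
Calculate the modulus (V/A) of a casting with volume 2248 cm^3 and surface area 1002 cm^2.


Formula: Casting Modulus M = V / A
M = 2248 cm^3 / 1002 cm^2 = 2.2435 cm

Answer: 2.2435 cm


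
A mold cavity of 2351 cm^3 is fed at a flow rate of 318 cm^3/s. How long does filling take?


Formula: t_fill = V_mold / Q_flow
t = 2351 cm^3 / 318 cm^3/s = 7.3931 s

Answer: 7.3931 s


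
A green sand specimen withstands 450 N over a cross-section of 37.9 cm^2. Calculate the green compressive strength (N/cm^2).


Formula: Compressive Strength = Force / Area
Strength = 450 N / 37.9 cm^2 = 11.8734 N/cm^2

Final answer: 11.8734 N/cm^2


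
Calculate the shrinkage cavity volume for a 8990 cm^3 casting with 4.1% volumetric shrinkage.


Formula: V_shrink = V_casting * shrinkage_pct / 100
V_shrink = 8990 cm^3 * 4.1 / 100 = 368.5900 cm^3

Answer: 368.5900 cm^3


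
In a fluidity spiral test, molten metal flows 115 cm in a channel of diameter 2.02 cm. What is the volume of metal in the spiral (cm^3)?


Formula: V = pi * (d/2)^2 * L  (cylinder volume)
Radius = 2.02/2 = 1.01 cm
V = pi * 1.01^2 * 115 = 368.5449 cm^3

Answer: 368.5449 cm^3


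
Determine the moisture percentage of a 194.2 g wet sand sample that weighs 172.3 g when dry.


Formula: MC = (W_wet - W_dry) / W_wet * 100
Water mass = 194.2 - 172.3 = 21.9 g
MC = 21.9 / 194.2 * 100 = 11.2770%

Answer: 11.2770%


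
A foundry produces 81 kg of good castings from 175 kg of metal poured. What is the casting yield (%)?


Formula: Casting Yield = (W_good / W_total) * 100
Yield = (81 kg / 175 kg) * 100 = 46.2857%


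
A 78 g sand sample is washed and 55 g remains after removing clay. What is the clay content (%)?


Formula: Clay% = (W_total - W_washed) / W_total * 100
Clay mass = 78 - 55 = 23 g
Clay% = 23 / 78 * 100 = 29.4872%

29.4872%


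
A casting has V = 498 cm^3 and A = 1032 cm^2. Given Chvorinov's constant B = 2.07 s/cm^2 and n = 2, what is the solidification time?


Formula: t_s = B * (V/A)^n  (Chvorinov's rule, n=2)
Modulus M = V/A = 498/1032 = 0.482558 cm
M^2 = 0.482558^2 = 0.232862 cm^2
t_s = 2.07 * 0.232862 = 0.4820 s

Final answer: 0.4820 s


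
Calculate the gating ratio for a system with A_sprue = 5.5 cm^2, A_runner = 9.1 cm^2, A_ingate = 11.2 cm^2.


Sprue:Runner:Ingate = 1 : 9.1/5.5 : 11.2/5.5 = 1:1.65:2.04

1:1.65:2.04


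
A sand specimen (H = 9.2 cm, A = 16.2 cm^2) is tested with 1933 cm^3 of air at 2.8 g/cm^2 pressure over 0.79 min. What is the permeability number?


Formula: Permeability Number P = (V * H) / (p * A * t)
Numerator: V * H = 1933 * 9.2 = 17783.6
Denominator: p * A * t = 2.8 * 16.2 * 0.79 = 35.8344
P = 17783.6 / 35.8344 = 496.2717

Answer: 496.2717


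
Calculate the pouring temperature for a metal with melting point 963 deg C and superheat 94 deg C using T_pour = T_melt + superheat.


Formula: T_pour = T_melt + Superheat
T_pour = 963 + 94 = 1057 deg C

1057 deg C


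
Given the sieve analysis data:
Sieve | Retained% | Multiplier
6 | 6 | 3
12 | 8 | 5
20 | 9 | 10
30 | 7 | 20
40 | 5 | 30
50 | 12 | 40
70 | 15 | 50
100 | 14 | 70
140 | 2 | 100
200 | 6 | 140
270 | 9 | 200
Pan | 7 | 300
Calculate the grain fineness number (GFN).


Formula: GFN = sum(pct * multiplier) / sum(pct)
sum(pct * multiplier) = 7588
sum(pct) = 100
GFN = 7588 / 100 = 75.88

Answer: 75.88


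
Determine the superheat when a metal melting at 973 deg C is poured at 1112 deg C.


Formula: Superheat = T_pour - T_melt
Superheat = 1112 - 973 = 139 deg C

139 deg C


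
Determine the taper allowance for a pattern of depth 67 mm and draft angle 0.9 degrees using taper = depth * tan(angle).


Formula: taper = depth * tan(draft_angle)
tan(0.9 deg) = 0.0157093
taper = 67 mm * 0.0157093 = 1.0525 mm

1.0525 mm


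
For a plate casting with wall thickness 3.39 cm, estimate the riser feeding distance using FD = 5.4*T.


Formula: FD = 5.4 * T  (riser feeding-distance rule)
FD = 5.4 * 3.39 cm = 18.3060 cm

Final answer: 18.3060 cm


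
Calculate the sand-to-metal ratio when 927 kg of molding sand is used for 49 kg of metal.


Formula: Sand-to-Metal Ratio = W_sand / W_metal
Ratio = 927 kg / 49 kg = 18.9184


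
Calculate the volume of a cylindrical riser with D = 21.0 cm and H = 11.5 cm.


Formula: V = pi * (D/2)^2 * H  (cylinder volume)
Radius = D/2 = 21.0/2 = 10.5 cm
V = pi * 10.5^2 * 11.5 = 3983.1468 cm^3

Final answer: 3983.1468 cm^3


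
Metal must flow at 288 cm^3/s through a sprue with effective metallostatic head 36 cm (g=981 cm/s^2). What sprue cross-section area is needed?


Formula: v = sqrt(2*g*h), A = Q/v
Velocity: v = sqrt(2 * 981 * 36) = sqrt(70632) = 265.7668 cm/s
Sprue area: A = Q / v = 288 / 265.7668 = 1.0837 cm^2

Final answer: 1.0837 cm^2


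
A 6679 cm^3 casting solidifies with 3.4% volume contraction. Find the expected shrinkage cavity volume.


Formula: V_shrink = V_casting * shrinkage_pct / 100
V_shrink = 6679 cm^3 * 3.4 / 100 = 227.0860 cm^3

Final answer: 227.0860 cm^3


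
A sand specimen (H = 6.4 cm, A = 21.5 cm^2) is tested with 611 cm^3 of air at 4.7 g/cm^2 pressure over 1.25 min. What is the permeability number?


Formula: Permeability Number P = (V * H) / (p * A * t)
Numerator: V * H = 611 * 6.4 = 3910.4
Denominator: p * A * t = 4.7 * 21.5 * 1.25 = 126.3125
P = 3910.4 / 126.3125 = 30.9581

Answer: 30.9581


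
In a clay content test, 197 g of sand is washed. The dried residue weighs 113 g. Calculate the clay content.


Formula: Clay% = (W_total - W_washed) / W_total * 100
Clay mass = 197 - 113 = 84 g
Clay% = 84 / 197 * 100 = 42.6396%


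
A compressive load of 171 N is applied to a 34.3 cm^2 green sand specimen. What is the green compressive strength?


Formula: Compressive Strength = Force / Area
Strength = 171 N / 34.3 cm^2 = 4.9854 N/cm^2

Final answer: 4.9854 N/cm^2


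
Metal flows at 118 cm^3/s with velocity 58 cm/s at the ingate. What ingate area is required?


Formula: A_ingate = Q / v  (continuity equation)
A = 118 cm^3/s / 58 cm/s = 2.0345 cm^2

Final answer: 2.0345 cm^2


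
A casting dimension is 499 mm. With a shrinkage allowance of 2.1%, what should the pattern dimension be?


Formula: L_pattern = L_casting * (1 + shrinkage_rate/100)
Shrinkage factor = 1 + 2.1/100 = 1.021
L_pattern = 499 mm * 1.021 = 509.4790 mm

509.4790 mm


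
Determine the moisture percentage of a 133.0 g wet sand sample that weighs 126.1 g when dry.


Formula: MC = (W_wet - W_dry) / W_wet * 100
Water mass = 133.0 - 126.1 = 6.9 g
MC = 6.9 / 133.0 * 100 = 5.1880%

5.1880%


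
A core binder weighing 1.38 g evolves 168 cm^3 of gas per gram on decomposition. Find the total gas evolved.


Formula: V_gas = W_binder * gas_evolution_rate
V = 1.38 g * 168 cm^3/g = 231.8400 cm^3

231.8400 cm^3


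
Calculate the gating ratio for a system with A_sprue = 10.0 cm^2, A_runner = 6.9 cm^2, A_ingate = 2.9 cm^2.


Sprue:Runner:Ingate = 1 : 6.9/10.0 : 2.9/10.0 = 1:0.69:0.29

Final answer: 1:0.69:0.29


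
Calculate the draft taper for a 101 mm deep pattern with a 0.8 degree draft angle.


Formula: taper = depth * tan(draft_angle)
tan(0.8 deg) = 0.0139635
taper = 101 mm * 0.0139635 = 1.4103 mm

1.4103 mm


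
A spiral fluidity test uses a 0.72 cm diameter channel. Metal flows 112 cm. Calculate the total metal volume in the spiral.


Formula: V = pi * (d/2)^2 * L  (cylinder volume)
Radius = 0.72/2 = 0.36 cm
V = pi * 0.36^2 * 112 = 45.6008 cm^3

Final answer: 45.6008 cm^3


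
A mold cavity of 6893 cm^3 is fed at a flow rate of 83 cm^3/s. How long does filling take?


Formula: t_fill = V_mold / Q_flow
t = 6893 cm^3 / 83 cm^3/s = 83.0482 s


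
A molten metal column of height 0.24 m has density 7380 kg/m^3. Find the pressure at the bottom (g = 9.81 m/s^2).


Formula: P = rho * g * h
rho * g = 7380 * 9.81 = 72397.8 N/m^3
P = 72397.8 * 0.24 = 17375.4720 Pa

Answer: 17375.4720 Pa


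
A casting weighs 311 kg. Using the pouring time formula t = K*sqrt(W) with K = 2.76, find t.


Formula: t = K * sqrt(W)
sqrt(W) = sqrt(311) = 17.63519
t = 2.76 * 17.63519 = 48.6731 s

Final answer: 48.6731 s


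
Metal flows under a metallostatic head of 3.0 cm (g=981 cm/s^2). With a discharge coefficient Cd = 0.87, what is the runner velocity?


Formula: v = Cd * sqrt(2 * g * h)  (Torricelli with discharge coefficient)
2*g*h = 2 * 981 * 3.0 = 5886.0 cm^2/s^2
sqrt(5886.0) = 76.72027 cm/s
v = 0.87 * 76.72027 = 66.7466 cm/s


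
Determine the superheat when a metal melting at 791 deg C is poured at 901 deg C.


Formula: Superheat = T_pour - T_melt
Superheat = 901 - 791 = 110 deg C


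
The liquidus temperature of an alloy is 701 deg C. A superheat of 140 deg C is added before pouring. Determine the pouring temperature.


Formula: T_pour = T_melt + Superheat
T_pour = 701 + 140 = 841 deg C

Final answer: 841 deg C


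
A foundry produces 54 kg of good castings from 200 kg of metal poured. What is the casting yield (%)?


Formula: Casting Yield = (W_good / W_total) * 100
Yield = (54 kg / 200 kg) * 100 = 27.0000%


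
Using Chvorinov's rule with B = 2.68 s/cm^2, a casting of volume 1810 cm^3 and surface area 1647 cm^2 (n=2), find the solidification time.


Formula: t_s = B * (V/A)^n  (Chvorinov's rule, n=2)
Modulus M = V/A = 1810/1647 = 1.098968 cm
M^2 = 1.098968^2 = 1.207731 cm^2
t_s = 2.68 * 1.207731 = 3.2367 s

Answer: 3.2367 s


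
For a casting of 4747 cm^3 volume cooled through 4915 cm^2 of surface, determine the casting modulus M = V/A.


Formula: Casting Modulus M = V / A
M = 4747 cm^3 / 4915 cm^2 = 0.9658 cm

Final answer: 0.9658 cm


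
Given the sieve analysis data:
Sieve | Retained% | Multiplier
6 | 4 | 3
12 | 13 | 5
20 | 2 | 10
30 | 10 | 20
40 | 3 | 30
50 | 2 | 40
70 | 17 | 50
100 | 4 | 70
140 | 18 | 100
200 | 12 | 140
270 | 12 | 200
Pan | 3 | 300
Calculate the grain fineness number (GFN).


Formula: GFN = sum(pct * multiplier) / sum(pct)
sum(pct * multiplier) = 8377
sum(pct) = 100
GFN = 8377 / 100 = 83.77

Answer: 83.77


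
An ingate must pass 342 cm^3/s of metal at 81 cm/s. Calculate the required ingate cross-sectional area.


Formula: A_ingate = Q / v  (continuity equation)
A = 342 cm^3/s / 81 cm/s = 4.2222 cm^2


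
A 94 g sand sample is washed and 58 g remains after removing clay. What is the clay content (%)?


Formula: Clay% = (W_total - W_washed) / W_total * 100
Clay mass = 94 - 58 = 36 g
Clay% = 36 / 94 * 100 = 38.2979%


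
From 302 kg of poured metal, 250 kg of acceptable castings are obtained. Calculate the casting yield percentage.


Formula: Casting Yield = (W_good / W_total) * 100
Yield = (250 kg / 302 kg) * 100 = 82.7815%

Final answer: 82.7815%


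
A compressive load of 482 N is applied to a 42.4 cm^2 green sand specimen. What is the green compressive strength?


Formula: Compressive Strength = Force / Area
Strength = 482 N / 42.4 cm^2 = 11.3679 N/cm^2

Final answer: 11.3679 N/cm^2


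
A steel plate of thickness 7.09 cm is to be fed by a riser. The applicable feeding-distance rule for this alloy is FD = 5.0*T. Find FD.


Formula: FD = 5.0 * T  (riser feeding-distance rule)
FD = 5.0 * 7.09 cm = 35.4500 cm


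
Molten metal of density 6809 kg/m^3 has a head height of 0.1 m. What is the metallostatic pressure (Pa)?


Formula: P = rho * g * h
rho * g = 6809 * 9.81 = 66796.29 N/m^3
P = 66796.29 * 0.1 = 6679.6290 Pa


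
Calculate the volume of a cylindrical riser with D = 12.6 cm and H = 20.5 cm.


Formula: V = pi * (D/2)^2 * H  (cylinder volume)
Radius = D/2 = 12.6/2 = 6.3 cm
V = pi * 6.3^2 * 20.5 = 2556.1412 cm^3


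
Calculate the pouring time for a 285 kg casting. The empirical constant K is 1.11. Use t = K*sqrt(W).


Formula: t = K * sqrt(W)
sqrt(W) = sqrt(285) = 16.88194
t = 1.11 * 16.88194 = 18.7390 s

18.7390 s


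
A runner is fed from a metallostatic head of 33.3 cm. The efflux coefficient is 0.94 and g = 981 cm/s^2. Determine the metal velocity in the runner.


Formula: v = Cd * sqrt(2 * g * h)  (Torricelli with discharge coefficient)
2*g*h = 2 * 981 * 33.3 = 65334.6 cm^2/s^2
sqrt(65334.6) = 255.60634 cm/s
v = 0.94 * 255.60634 = 240.2700 cm/s

Answer: 240.2700 cm/s


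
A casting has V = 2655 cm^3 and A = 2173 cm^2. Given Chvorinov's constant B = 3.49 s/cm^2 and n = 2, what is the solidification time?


Formula: t_s = B * (V/A)^n  (Chvorinov's rule, n=2)
Modulus M = V/A = 2655/2173 = 1.221813 cm
M^2 = 1.221813^2 = 1.492827 cm^2
t_s = 3.49 * 1.492827 = 5.2100 s

Final answer: 5.2100 s


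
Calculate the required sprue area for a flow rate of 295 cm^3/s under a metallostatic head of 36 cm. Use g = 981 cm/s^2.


Formula: v = sqrt(2*g*h), A = Q/v
Velocity: v = sqrt(2 * 981 * 36) = sqrt(70632) = 265.7668 cm/s
Sprue area: A = Q / v = 295 / 265.7668 = 1.1100 cm^2

1.1100 cm^2


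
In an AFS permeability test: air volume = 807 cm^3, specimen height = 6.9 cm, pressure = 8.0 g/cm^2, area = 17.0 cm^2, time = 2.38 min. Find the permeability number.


Formula: Permeability Number P = (V * H) / (p * A * t)
Numerator: V * H = 807 * 6.9 = 5568.3
Denominator: p * A * t = 8.0 * 17.0 * 2.38 = 323.68
P = 5568.3 / 323.68 = 17.2031

Final answer: 17.2031


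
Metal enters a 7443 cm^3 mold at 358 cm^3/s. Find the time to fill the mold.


Formula: t_fill = V_mold / Q_flow
t = 7443 cm^3 / 358 cm^3/s = 20.7905 s

Final answer: 20.7905 s


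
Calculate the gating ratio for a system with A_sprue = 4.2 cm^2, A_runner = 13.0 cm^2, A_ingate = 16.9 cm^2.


Sprue:Runner:Ingate = 1 : 13.0/4.2 : 16.9/4.2 = 1:3.10:4.02

Answer: 1:3.10:4.02


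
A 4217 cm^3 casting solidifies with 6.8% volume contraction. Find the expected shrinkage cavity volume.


Formula: V_shrink = V_casting * shrinkage_pct / 100
V_shrink = 4217 cm^3 * 6.8 / 100 = 286.7560 cm^3

Answer: 286.7560 cm^3


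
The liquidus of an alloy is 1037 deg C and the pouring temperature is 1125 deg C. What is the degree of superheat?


Formula: Superheat = T_pour - T_melt
Superheat = 1125 - 1037 = 88 deg C

88 deg C


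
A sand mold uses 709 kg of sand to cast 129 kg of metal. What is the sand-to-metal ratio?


Formula: Sand-to-Metal Ratio = W_sand / W_metal
Ratio = 709 kg / 129 kg = 5.4961

5.4961


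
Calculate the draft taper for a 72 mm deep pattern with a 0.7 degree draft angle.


Formula: taper = depth * tan(draft_angle)
tan(0.7 deg) = 0.0122179
taper = 72 mm * 0.0122179 = 0.8797 mm

0.8797 mm


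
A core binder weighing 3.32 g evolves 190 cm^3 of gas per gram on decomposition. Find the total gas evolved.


Formula: V_gas = W_binder * gas_evolution_rate
V = 3.32 g * 190 cm^3/g = 630.8000 cm^3


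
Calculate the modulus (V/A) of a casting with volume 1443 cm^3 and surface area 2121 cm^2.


Formula: Casting Modulus M = V / A
M = 1443 cm^3 / 2121 cm^2 = 0.6803 cm

0.6803 cm


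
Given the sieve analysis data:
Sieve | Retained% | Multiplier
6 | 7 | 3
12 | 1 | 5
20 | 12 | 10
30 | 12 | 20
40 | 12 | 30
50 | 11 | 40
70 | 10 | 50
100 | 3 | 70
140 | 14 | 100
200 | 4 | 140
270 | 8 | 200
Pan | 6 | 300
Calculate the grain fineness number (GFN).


Formula: GFN = sum(pct * multiplier) / sum(pct)
sum(pct * multiplier) = 7256
sum(pct) = 100
GFN = 7256 / 100 = 72.56

Final answer: 72.56


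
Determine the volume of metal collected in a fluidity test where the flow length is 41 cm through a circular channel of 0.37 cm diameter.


Formula: V = pi * (d/2)^2 * L  (cylinder volume)
Radius = 0.37/2 = 0.185 cm
V = pi * 0.185^2 * 41 = 4.4084 cm^3

4.4084 cm^3


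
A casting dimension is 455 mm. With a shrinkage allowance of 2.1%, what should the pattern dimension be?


Formula: L_pattern = L_casting * (1 + shrinkage_rate/100)
Shrinkage factor = 1 + 2.1/100 = 1.021
L_pattern = 455 mm * 1.021 = 464.5550 mm

464.5550 mm


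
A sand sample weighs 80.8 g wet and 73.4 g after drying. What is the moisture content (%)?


Formula: MC = (W_wet - W_dry) / W_wet * 100
Water mass = 80.8 - 73.4 = 7.4 g
MC = 7.4 / 80.8 * 100 = 9.1584%

9.1584%


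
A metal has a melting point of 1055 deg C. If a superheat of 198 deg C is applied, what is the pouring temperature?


Formula: T_pour = T_melt + Superheat
T_pour = 1055 + 198 = 1253 deg C

Final answer: 1253 deg C


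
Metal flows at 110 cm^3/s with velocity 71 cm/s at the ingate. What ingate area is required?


Formula: A_ingate = Q / v  (continuity equation)
A = 110 cm^3/s / 71 cm/s = 1.5493 cm^2


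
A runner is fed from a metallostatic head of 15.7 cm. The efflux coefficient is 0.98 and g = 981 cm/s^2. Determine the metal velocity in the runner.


Formula: v = Cd * sqrt(2 * g * h)  (Torricelli with discharge coefficient)
2*g*h = 2 * 981 * 15.7 = 30803.4 cm^2/s^2
sqrt(30803.4) = 175.50897 cm/s
v = 0.98 * 175.50897 = 171.9988 cm/s

Answer: 171.9988 cm/s


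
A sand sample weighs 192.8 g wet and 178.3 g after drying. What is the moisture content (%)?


Formula: MC = (W_wet - W_dry) / W_wet * 100
Water mass = 192.8 - 178.3 = 14.5 g
MC = 14.5 / 192.8 * 100 = 7.5207%

Final answer: 7.5207%


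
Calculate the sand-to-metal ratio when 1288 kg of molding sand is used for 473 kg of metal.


Formula: Sand-to-Metal Ratio = W_sand / W_metal
Ratio = 1288 kg / 473 kg = 2.7230

2.7230


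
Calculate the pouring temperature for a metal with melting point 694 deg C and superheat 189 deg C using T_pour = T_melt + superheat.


Formula: T_pour = T_melt + Superheat
T_pour = 694 + 189 = 883 deg C

Final answer: 883 deg C


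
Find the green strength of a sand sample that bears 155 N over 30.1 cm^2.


Formula: Compressive Strength = Force / Area
Strength = 155 N / 30.1 cm^2 = 5.1495 N/cm^2

Answer: 5.1495 N/cm^2


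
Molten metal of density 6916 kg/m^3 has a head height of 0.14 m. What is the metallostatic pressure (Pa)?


Formula: P = rho * g * h
rho * g = 6916 * 9.81 = 67845.96 N/m^3
P = 67845.96 * 0.14 = 9498.4344 Pa

Answer: 9498.4344 Pa


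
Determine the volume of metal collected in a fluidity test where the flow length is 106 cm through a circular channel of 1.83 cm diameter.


Formula: V = pi * (d/2)^2 * L  (cylinder volume)
Radius = 1.83/2 = 0.915 cm
V = pi * 0.915^2 * 106 = 278.8033 cm^3

Final answer: 278.8033 cm^3


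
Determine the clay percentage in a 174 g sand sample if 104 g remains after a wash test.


Formula: Clay% = (W_total - W_washed) / W_total * 100
Clay mass = 174 - 104 = 70 g
Clay% = 70 / 174 * 100 = 40.2299%

Final answer: 40.2299%


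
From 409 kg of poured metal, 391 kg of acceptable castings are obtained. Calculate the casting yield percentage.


Formula: Casting Yield = (W_good / W_total) * 100
Yield = (391 kg / 409 kg) * 100 = 95.5990%

95.5990%


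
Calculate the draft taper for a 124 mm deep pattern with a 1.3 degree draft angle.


Formula: taper = depth * tan(draft_angle)
tan(1.3 deg) = 0.0226932
taper = 124 mm * 0.0226932 = 2.8140 mm

Answer: 2.8140 mm


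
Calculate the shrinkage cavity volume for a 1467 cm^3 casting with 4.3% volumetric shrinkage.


Formula: V_shrink = V_casting * shrinkage_pct / 100
V_shrink = 1467 cm^3 * 4.3 / 100 = 63.0810 cm^3


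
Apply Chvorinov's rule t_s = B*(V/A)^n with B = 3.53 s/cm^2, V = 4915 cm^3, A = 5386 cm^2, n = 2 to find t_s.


Formula: t_s = B * (V/A)^n  (Chvorinov's rule, n=2)
Modulus M = V/A = 4915/5386 = 0.912551 cm
M^2 = 0.912551^2 = 0.832749 cm^2
t_s = 3.53 * 0.832749 = 2.9396 s

Final answer: 2.9396 s


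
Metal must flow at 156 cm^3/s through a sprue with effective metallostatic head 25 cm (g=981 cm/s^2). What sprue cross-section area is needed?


Formula: v = sqrt(2*g*h), A = Q/v
Velocity: v = sqrt(2 * 981 * 25) = sqrt(49050) = 221.4723 cm/s
Sprue area: A = Q / v = 156 / 221.4723 = 0.7044 cm^2


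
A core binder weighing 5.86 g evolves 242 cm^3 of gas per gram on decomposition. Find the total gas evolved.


Formula: V_gas = W_binder * gas_evolution_rate
V = 5.86 g * 242 cm^3/g = 1418.1200 cm^3

Final answer: 1418.1200 cm^3


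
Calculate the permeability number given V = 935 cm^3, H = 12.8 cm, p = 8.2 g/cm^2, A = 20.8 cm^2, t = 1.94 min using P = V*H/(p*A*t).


Formula: Permeability Number P = (V * H) / (p * A * t)
Numerator: V * H = 935 * 12.8 = 11968.0
Denominator: p * A * t = 8.2 * 20.8 * 1.94 = 330.8864
P = 11968.0 / 330.8864 = 36.1695

Answer: 36.1695


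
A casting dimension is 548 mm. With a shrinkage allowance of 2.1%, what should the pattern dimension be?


Formula: L_pattern = L_casting * (1 + shrinkage_rate/100)
Shrinkage factor = 1 + 2.1/100 = 1.021
L_pattern = 548 mm * 1.021 = 559.5080 mm

559.5080 mm


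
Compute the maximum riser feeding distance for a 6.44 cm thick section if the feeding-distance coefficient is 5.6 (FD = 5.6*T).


Formula: FD = 5.6 * T  (riser feeding-distance rule)
FD = 5.6 * 6.44 cm = 36.0640 cm


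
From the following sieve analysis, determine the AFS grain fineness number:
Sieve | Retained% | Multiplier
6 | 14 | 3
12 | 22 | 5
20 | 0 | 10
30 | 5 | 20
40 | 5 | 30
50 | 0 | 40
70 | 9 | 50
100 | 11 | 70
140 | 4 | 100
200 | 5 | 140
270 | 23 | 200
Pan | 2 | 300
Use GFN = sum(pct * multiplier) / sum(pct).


Formula: GFN = sum(pct * multiplier) / sum(pct)
sum(pct * multiplier) = 7922
sum(pct) = 100
GFN = 7922 / 100 = 79.22

Final answer: 79.22


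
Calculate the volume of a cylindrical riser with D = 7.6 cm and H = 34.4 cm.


Formula: V = pi * (D/2)^2 * H  (cylinder volume)
Radius = D/2 = 7.6/2 = 3.8 cm
V = pi * 3.8^2 * 34.4 = 1560.5422 cm^3

1560.5422 cm^3


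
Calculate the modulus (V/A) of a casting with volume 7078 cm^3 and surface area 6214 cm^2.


Formula: Casting Modulus M = V / A
M = 7078 cm^3 / 6214 cm^2 = 1.1390 cm

Answer: 1.1390 cm


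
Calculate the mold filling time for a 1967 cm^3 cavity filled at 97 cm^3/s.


Formula: t_fill = V_mold / Q_flow
t = 1967 cm^3 / 97 cm^3/s = 20.2784 s

Final answer: 20.2784 s


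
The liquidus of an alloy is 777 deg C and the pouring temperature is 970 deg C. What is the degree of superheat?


Formula: Superheat = T_pour - T_melt
Superheat = 970 - 777 = 193 deg C


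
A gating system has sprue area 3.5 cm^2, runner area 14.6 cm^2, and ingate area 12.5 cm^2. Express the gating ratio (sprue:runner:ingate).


Sprue:Runner:Ingate = 1 : 14.6/3.5 : 12.5/3.5 = 1:4.17:3.57

Answer: 1:4.17:3.57


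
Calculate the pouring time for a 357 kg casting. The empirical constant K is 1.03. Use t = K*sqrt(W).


Formula: t = K * sqrt(W)
sqrt(W) = sqrt(357) = 18.89444
t = 1.03 * 18.89444 = 19.4613 s


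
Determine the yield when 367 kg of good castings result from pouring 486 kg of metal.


Formula: Casting Yield = (W_good / W_total) * 100
Yield = (367 kg / 486 kg) * 100 = 75.5144%


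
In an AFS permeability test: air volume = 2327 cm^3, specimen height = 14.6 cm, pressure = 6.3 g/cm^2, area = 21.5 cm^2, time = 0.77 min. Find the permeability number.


Formula: Permeability Number P = (V * H) / (p * A * t)
Numerator: V * H = 2327 * 14.6 = 33974.2
Denominator: p * A * t = 6.3 * 21.5 * 0.77 = 104.2965
P = 33974.2 / 104.2965 = 325.7463

Final answer: 325.7463


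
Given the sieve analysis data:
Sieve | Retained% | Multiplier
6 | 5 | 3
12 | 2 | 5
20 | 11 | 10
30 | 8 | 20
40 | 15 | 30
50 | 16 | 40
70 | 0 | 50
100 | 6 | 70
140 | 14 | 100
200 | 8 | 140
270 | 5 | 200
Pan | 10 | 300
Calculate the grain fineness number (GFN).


Formula: GFN = sum(pct * multiplier) / sum(pct)
sum(pct * multiplier) = 8325
sum(pct) = 100
GFN = 8325 / 100 = 83.25

Answer: 83.25


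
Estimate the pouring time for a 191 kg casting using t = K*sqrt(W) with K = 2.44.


Formula: t = K * sqrt(W)
sqrt(W) = sqrt(191) = 13.82027
t = 2.44 * 13.82027 = 33.7215 s

Final answer: 33.7215 s


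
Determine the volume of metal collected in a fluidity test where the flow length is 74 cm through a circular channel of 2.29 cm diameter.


Formula: V = pi * (d/2)^2 * L  (cylinder volume)
Radius = 2.29/2 = 1.145 cm
V = pi * 1.145^2 * 74 = 304.7843 cm^3

304.7843 cm^3


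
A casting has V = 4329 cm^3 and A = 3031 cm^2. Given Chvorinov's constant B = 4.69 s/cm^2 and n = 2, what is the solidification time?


Formula: t_s = B * (V/A)^n  (Chvorinov's rule, n=2)
Modulus M = V/A = 4329/3031 = 1.428242 cm
M^2 = 1.428242^2 = 2.039875 cm^2
t_s = 4.69 * 2.039875 = 9.5670 s

9.5670 s


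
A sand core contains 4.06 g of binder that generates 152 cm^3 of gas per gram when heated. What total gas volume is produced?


Formula: V_gas = W_binder * gas_evolution_rate
V = 4.06 g * 152 cm^3/g = 617.1200 cm^3

Answer: 617.1200 cm^3


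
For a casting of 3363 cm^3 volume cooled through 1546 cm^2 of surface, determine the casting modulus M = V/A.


Formula: Casting Modulus M = V / A
M = 3363 cm^3 / 1546 cm^2 = 2.1753 cm

Final answer: 2.1753 cm


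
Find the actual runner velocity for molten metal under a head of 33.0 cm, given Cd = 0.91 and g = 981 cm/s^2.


Formula: v = Cd * sqrt(2 * g * h)  (Torricelli with discharge coefficient)
2*g*h = 2 * 981 * 33.0 = 64746.0 cm^2/s^2
sqrt(64746.0) = 254.45235 cm/s
v = 0.91 * 254.45235 = 231.5516 cm/s

Answer: 231.5516 cm/s


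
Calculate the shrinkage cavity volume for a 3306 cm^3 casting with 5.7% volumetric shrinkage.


Formula: V_shrink = V_casting * shrinkage_pct / 100
V_shrink = 3306 cm^3 * 5.7 / 100 = 188.4420 cm^3

188.4420 cm^3


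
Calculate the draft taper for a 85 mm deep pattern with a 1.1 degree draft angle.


Formula: taper = depth * tan(draft_angle)
tan(1.1 deg) = 0.0192010
taper = 85 mm * 0.0192010 = 1.6321 mm

1.6321 mm


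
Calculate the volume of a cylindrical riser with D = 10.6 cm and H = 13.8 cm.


Formula: V = pi * (D/2)^2 * H  (cylinder volume)
Radius = D/2 = 10.6/2 = 5.3 cm
V = pi * 5.3^2 * 13.8 = 1217.8133 cm^3

Answer: 1217.8133 cm^3


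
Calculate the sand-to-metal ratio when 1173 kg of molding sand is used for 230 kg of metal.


Formula: Sand-to-Metal Ratio = W_sand / W_metal
Ratio = 1173 kg / 230 kg = 5.1000

Final answer: 5.1000


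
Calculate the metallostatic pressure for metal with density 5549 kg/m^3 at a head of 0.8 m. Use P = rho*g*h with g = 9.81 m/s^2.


Formula: P = rho * g * h
rho * g = 5549 * 9.81 = 54435.69 N/m^3
P = 54435.69 * 0.8 = 43548.5520 Pa

43548.5520 Pa


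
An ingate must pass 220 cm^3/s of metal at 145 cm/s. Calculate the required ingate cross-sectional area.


Formula: A_ingate = Q / v  (continuity equation)
A = 220 cm^3/s / 145 cm/s = 1.5172 cm^2

Answer: 1.5172 cm^2


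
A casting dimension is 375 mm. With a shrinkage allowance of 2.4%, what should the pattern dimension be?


Formula: L_pattern = L_casting * (1 + shrinkage_rate/100)
Shrinkage factor = 1 + 2.4/100 = 1.024
L_pattern = 375 mm * 1.024 = 384.0000 mm

Answer: 384.0000 mm


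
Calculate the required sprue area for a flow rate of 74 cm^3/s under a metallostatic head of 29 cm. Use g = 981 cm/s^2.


Formula: v = sqrt(2*g*h), A = Q/v
Velocity: v = sqrt(2 * 981 * 29) = sqrt(56898) = 238.5330 cm/s
Sprue area: A = Q / v = 74 / 238.5330 = 0.3102 cm^2

0.3102 cm^2


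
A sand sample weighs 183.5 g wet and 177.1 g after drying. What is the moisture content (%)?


Formula: MC = (W_wet - W_dry) / W_wet * 100
Water mass = 183.5 - 177.1 = 6.4 g
MC = 6.4 / 183.5 * 100 = 3.4877%


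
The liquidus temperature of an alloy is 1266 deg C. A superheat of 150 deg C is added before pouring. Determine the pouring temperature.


Formula: T_pour = T_melt + Superheat
T_pour = 1266 + 150 = 1416 deg C


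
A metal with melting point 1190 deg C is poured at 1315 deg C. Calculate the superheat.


Formula: Superheat = T_pour - T_melt
Superheat = 1315 - 1190 = 125 deg C

125 deg C


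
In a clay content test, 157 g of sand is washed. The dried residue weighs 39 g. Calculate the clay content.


Formula: Clay% = (W_total - W_washed) / W_total * 100
Clay mass = 157 - 39 = 118 g
Clay% = 118 / 157 * 100 = 75.1592%

Answer: 75.1592%


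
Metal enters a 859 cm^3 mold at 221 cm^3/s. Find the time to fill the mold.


Formula: t_fill = V_mold / Q_flow
t = 859 cm^3 / 221 cm^3/s = 3.8869 s

Final answer: 3.8869 s


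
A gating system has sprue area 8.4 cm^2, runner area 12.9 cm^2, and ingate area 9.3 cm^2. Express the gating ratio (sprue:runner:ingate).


Sprue:Runner:Ingate = 1 : 12.9/8.4 : 9.3/8.4 = 1:1.54:1.11


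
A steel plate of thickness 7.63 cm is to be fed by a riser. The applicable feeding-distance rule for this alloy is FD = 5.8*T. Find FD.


Formula: FD = 5.8 * T  (riser feeding-distance rule)
FD = 5.8 * 7.63 cm = 44.2540 cm

Final answer: 44.2540 cm


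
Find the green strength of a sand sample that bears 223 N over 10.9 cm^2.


Formula: Compressive Strength = Force / Area
Strength = 223 N / 10.9 cm^2 = 20.4587 N/cm^2

Answer: 20.4587 N/cm^2


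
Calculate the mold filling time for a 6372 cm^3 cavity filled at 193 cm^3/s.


Formula: t_fill = V_mold / Q_flow
t = 6372 cm^3 / 193 cm^3/s = 33.0155 s

33.0155 s


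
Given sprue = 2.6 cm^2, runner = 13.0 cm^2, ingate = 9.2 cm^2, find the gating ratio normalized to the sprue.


Sprue:Runner:Ingate = 1 : 13.0/2.6 : 9.2/2.6 = 1:5.00:3.54

1:5.00:3.54


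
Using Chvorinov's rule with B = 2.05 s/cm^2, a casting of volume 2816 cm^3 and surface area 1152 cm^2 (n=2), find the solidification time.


Formula: t_s = B * (V/A)^n  (Chvorinov's rule, n=2)
Modulus M = V/A = 2816/1152 = 2.444444 cm
M^2 = 2.444444^2 = 5.975306 cm^2
t_s = 2.05 * 5.975306 = 12.2494 s


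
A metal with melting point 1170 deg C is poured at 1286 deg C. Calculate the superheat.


Formula: Superheat = T_pour - T_melt
Superheat = 1286 - 1170 = 116 deg C

Final answer: 116 deg C


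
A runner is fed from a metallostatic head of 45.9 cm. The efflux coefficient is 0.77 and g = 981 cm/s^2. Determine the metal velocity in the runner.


Formula: v = Cd * sqrt(2 * g * h)  (Torricelli with discharge coefficient)
2*g*h = 2 * 981 * 45.9 = 90055.8 cm^2/s^2
sqrt(90055.8) = 300.09299 cm/s
v = 0.77 * 300.09299 = 231.0716 cm/s

Answer: 231.0716 cm/s


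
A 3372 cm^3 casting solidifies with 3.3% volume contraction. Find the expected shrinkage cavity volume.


Formula: V_shrink = V_casting * shrinkage_pct / 100
V_shrink = 3372 cm^3 * 3.3 / 100 = 111.2760 cm^3

Answer: 111.2760 cm^3


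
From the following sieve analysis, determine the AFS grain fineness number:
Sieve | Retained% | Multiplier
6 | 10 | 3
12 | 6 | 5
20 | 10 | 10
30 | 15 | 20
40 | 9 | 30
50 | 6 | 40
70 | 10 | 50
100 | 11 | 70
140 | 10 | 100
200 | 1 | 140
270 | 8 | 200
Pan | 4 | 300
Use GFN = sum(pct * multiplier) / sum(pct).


Formula: GFN = sum(pct * multiplier) / sum(pct)
sum(pct * multiplier) = 6180
sum(pct) = 100
GFN = 6180 / 100 = 61.80


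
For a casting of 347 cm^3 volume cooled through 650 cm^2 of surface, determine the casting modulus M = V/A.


Formula: Casting Modulus M = V / A
M = 347 cm^3 / 650 cm^2 = 0.5338 cm

Answer: 0.5338 cm


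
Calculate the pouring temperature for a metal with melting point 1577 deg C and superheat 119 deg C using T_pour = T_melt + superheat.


Formula: T_pour = T_melt + Superheat
T_pour = 1577 + 119 = 1696 deg C


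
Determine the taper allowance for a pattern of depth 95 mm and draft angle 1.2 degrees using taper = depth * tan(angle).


Formula: taper = depth * tan(draft_angle)
tan(1.2 deg) = 0.0209470
taper = 95 mm * 0.0209470 = 1.9900 mm

Answer: 1.9900 mm


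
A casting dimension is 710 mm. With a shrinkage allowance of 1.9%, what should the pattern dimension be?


Formula: L_pattern = L_casting * (1 + shrinkage_rate/100)
Shrinkage factor = 1 + 1.9/100 = 1.019
L_pattern = 710 mm * 1.019 = 723.4900 mm

Answer: 723.4900 mm


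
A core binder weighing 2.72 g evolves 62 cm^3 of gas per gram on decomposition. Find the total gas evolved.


Formula: V_gas = W_binder * gas_evolution_rate
V = 2.72 g * 62 cm^3/g = 168.6400 cm^3


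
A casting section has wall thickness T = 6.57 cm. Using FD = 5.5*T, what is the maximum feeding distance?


Formula: FD = 5.5 * T  (riser feeding-distance rule)
FD = 5.5 * 6.57 cm = 36.1350 cm

36.1350 cm


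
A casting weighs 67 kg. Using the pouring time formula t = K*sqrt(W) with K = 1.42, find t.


Formula: t = K * sqrt(W)
sqrt(W) = sqrt(67) = 8.18535
t = 1.42 * 8.18535 = 11.6232 s

Answer: 11.6232 s


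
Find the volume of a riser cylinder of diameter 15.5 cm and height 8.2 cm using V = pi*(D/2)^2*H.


Formula: V = pi * (D/2)^2 * H  (cylinder volume)
Radius = D/2 = 15.5/2 = 7.75 cm
V = pi * 7.75^2 * 8.2 = 1547.2737 cm^3

Final answer: 1547.2737 cm^3


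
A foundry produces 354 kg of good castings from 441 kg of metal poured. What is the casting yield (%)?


Formula: Casting Yield = (W_good / W_total) * 100
Yield = (354 kg / 441 kg) * 100 = 80.2721%


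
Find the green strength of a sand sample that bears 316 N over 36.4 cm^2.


Formula: Compressive Strength = Force / Area
Strength = 316 N / 36.4 cm^2 = 8.6813 N/cm^2

Final answer: 8.6813 N/cm^2


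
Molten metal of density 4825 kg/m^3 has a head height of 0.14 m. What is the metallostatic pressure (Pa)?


Formula: P = rho * g * h
rho * g = 4825 * 9.81 = 47333.25 N/m^3
P = 47333.25 * 0.14 = 6626.6550 Pa

6626.6550 Pa


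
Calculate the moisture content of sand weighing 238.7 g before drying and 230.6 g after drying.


Formula: MC = (W_wet - W_dry) / W_wet * 100
Water mass = 238.7 - 230.6 = 8.1 g
MC = 8.1 / 238.7 * 100 = 3.3934%

Answer: 3.3934%


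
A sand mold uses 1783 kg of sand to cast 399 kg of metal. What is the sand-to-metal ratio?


Formula: Sand-to-Metal Ratio = W_sand / W_metal
Ratio = 1783 kg / 399 kg = 4.4687


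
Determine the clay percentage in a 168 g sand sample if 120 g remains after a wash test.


Formula: Clay% = (W_total - W_washed) / W_total * 100
Clay mass = 168 - 120 = 48 g
Clay% = 48 / 168 * 100 = 28.5714%

Answer: 28.5714%


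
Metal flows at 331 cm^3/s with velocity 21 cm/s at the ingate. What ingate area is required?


Formula: A_ingate = Q / v  (continuity equation)
A = 331 cm^3/s / 21 cm/s = 15.7619 cm^2

Final answer: 15.7619 cm^2


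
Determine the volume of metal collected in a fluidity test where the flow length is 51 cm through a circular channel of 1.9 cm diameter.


Formula: V = pi * (d/2)^2 * L  (cylinder volume)
Radius = 1.9/2 = 0.95 cm
V = pi * 0.95^2 * 51 = 144.5997 cm^3

Answer: 144.5997 cm^3


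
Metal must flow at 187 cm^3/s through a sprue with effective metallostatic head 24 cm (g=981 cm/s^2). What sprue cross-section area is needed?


Formula: v = sqrt(2*g*h), A = Q/v
Velocity: v = sqrt(2 * 981 * 24) = sqrt(47088) = 216.9977 cm/s
Sprue area: A = Q / v = 187 / 216.9977 = 0.8618 cm^2

0.8618 cm^2


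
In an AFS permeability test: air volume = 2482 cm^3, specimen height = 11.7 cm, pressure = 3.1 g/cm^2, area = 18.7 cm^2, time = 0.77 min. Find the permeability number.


Formula: Permeability Number P = (V * H) / (p * A * t)
Numerator: V * H = 2482 * 11.7 = 29039.4
Denominator: p * A * t = 3.1 * 18.7 * 0.77 = 44.6369
P = 29039.4 / 44.6369 = 650.5694

Answer: 650.5694


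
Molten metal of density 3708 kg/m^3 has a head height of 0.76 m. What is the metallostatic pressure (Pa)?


Formula: P = rho * g * h
rho * g = 3708 * 9.81 = 36375.48 N/m^3
P = 36375.48 * 0.76 = 27645.3648 Pa

27645.3648 Pa


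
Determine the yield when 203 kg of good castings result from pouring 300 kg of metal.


Formula: Casting Yield = (W_good / W_total) * 100
Yield = (203 kg / 300 kg) * 100 = 67.6667%

67.6667%


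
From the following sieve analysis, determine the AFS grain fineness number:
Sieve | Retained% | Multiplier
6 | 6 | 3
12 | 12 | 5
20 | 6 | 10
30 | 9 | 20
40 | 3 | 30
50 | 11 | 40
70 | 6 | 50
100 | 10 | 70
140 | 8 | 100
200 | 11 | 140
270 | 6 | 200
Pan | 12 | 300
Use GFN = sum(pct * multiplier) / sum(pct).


Formula: GFN = sum(pct * multiplier) / sum(pct)
sum(pct * multiplier) = 8988
sum(pct) = 100
GFN = 8988 / 100 = 89.88


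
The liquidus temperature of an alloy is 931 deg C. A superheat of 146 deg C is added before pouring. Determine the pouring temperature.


Formula: T_pour = T_melt + Superheat
T_pour = 931 + 146 = 1077 deg C

Answer: 1077 deg C


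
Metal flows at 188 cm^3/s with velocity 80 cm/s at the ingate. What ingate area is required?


Formula: A_ingate = Q / v  (continuity equation)
A = 188 cm^3/s / 80 cm/s = 2.3500 cm^2


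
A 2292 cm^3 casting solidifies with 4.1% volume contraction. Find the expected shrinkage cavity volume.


Formula: V_shrink = V_casting * shrinkage_pct / 100
V_shrink = 2292 cm^3 * 4.1 / 100 = 93.9720 cm^3

93.9720 cm^3


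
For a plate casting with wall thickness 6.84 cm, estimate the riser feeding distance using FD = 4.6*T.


Formula: FD = 4.6 * T  (riser feeding-distance rule)
FD = 4.6 * 6.84 cm = 31.4640 cm


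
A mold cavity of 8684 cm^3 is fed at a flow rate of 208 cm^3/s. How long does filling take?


Formula: t_fill = V_mold / Q_flow
t = 8684 cm^3 / 208 cm^3/s = 41.7500 s


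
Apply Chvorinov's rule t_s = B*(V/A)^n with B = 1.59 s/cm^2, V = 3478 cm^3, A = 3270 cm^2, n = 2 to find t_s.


Formula: t_s = B * (V/A)^n  (Chvorinov's rule, n=2)
Modulus M = V/A = 3478/3270 = 1.063609 cm
M^2 = 1.063609^2 = 1.131264 cm^2
t_s = 1.59 * 1.131264 = 1.7987 s

Answer: 1.7987 s


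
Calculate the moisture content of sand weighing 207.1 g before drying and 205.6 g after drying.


Formula: MC = (W_wet - W_dry) / W_wet * 100
Water mass = 207.1 - 205.6 = 1.5 g
MC = 1.5 / 207.1 * 100 = 0.7243%

0.7243%
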